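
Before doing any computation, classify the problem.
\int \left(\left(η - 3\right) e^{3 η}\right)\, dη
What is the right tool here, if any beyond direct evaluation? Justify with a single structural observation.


Technique: integration by parts — a polynomial η - 3 against the kernel e^{3 η} is the signature bounded-ladder case for integration by parts.


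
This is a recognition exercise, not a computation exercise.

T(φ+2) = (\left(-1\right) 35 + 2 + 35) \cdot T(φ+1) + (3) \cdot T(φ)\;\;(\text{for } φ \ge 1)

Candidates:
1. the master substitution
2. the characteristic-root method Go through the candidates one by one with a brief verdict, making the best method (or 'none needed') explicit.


Diagnosis: the characteristic-root method — this is the constant-coefficient homogeneous case — the whole solution in φ reduces to a polynomial's roots.
- the master substitution — the recursion steps by a constant offset, so exponential reindexing is pointless.
- the characteristic-root method — a fit — the right tool for this form.


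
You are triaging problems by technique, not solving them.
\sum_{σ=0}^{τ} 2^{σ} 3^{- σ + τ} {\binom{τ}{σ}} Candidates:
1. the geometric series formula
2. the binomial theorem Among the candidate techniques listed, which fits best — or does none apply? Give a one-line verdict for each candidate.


Verdict: the binomial theorem — {\binom{τ}{σ}} weighting matched powers of 2 and 3 is the expanded form of (2 + 3)^τ — fold it back up.
- the geometric series formula: the term-to-term ratio changes with the index, so the geometric formula cannot close it.
- the binomial theorem — yes — fits the structure here.


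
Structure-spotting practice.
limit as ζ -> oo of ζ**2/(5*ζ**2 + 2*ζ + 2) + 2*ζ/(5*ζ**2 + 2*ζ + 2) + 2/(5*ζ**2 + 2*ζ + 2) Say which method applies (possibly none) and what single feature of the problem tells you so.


Verdict: dominant-term comparison — at large ζ only the top-degree terms survive; compare the leading terms and the limit falls out. l'Hôpital's at-infinity variant applies to the expression viewed as a single quotient; the leading-term comparison is the direct route.


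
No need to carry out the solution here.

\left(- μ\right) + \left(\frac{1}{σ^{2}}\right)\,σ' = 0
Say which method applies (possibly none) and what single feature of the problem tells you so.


Method: separation of variables — separating collects all σ-dependence with the derivative and leaves all μ-dependence opposite: variables separate. One could also solve this as an exact equation; with each coefficient in its own variable, separating is the same work with fewer steps.


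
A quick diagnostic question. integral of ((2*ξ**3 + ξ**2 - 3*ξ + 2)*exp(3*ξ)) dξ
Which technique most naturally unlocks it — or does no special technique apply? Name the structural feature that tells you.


Verdict: integration by parts — differentiate 2*ξ**3 + ξ**2 - 3*ξ + 2, integrate exp(3*ξ): each pass lowers the polynomial degree, so parts terminates.


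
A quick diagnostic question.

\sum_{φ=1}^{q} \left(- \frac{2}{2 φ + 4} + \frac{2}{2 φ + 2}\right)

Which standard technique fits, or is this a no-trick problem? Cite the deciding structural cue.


Diagnosis: telescoping — the generic term is a one-step difference of \frac{2}{2 φ + 2}, so partial sums shortcut to endpoint evaluation.


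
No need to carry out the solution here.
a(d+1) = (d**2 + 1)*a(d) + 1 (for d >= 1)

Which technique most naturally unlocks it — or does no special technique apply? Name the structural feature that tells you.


Technique: a summation factor — normalize by the running product of d**2 + 1: the left side becomes a difference, and differences sum.


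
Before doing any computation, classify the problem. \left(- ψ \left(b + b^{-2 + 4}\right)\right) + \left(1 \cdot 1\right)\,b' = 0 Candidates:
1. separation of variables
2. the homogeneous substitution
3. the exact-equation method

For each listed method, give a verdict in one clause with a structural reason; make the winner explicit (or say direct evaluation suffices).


Method: separation of variables — the slope splits multiplicatively: ψ carrying all ψ-dependence times (b + b^{-2 + 4}) carrying all b-dependence — separate and integrate. A Bernoulli substitution applies to this equation as given; separation takes the same equation in its displayed form.
- separation of variables: yes, a natural case for it.
- the homogeneous substitution — the ratio of the variables does not determine the slope.
- the exact-equation method: the cross partial derivatives disagree, so no single potential exists.


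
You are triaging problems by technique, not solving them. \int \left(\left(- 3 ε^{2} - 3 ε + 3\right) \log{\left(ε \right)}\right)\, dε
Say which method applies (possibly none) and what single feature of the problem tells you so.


Technique: integration by parts — the logarithm \log{\left(ε \right)} has no power-rule antiderivative to read off directly, but its derivative is algebraic — so differentiate \log{\left(ε \right)} and integrate the polynomial factor - 3 ε^{2} - 3 ε + 3.


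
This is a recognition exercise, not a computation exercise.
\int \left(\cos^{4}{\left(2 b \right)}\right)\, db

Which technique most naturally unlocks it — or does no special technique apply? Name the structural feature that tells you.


Diagnosis: a trigonometric identity — apply power reduction to \cos^{4}{\left(2 b \right)}; each application halves the trigonometric degree.


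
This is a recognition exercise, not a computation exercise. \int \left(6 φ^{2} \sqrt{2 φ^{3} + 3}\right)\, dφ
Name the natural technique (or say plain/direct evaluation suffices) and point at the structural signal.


Diagnosis: u-substitution — everything non-trivial happens through the inner expression 2 φ^{3} + 3, and its derivative accounts for the remaining factor up to a constant, so set u = 2 φ^{3} + 3.


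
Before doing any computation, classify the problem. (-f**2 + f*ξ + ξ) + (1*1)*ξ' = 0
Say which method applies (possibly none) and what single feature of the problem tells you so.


Diagnosis: a linear integrating factor — linear in the unknown with genuine forcing: multiply through by the exponential of the integrated coefficient and the left side closes into one derivative.


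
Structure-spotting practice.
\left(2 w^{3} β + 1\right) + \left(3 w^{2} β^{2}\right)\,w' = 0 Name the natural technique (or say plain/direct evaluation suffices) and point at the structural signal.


Diagnosis: the exact-equation method — take the mixed partials of 2 w^{3} β + 1 and 3 w^{2} β^{2}: they are equal, which certifies an exact differential.


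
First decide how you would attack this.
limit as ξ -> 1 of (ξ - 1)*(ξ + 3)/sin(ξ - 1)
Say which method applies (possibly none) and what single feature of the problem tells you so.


Technique: l'Hôpital's rule (0/0) — substituting 1 gives 0 over 0; differentiate top and bottom once and re-evaluate. The standard small-argument limits would also carry it; the rule is the systematic route.


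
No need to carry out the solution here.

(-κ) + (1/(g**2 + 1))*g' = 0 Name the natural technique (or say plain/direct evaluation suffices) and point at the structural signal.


Technique: separation of variables — the derivative equals a pure function of κ (namely κ) times a pure function of g (namely g**2 + 1); divide and integrate each side. The cross-partial test also passes here (vacuously, each side single-variable); the potential-function route would work, separation is simply more immediate.


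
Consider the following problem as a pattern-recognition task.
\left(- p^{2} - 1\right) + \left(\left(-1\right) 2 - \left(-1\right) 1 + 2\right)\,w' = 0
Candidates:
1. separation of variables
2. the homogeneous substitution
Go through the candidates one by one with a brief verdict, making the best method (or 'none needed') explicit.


Best approach: no special technique — solved for the derivative, no w appears — this is antidifferentiation in p wearing ODE clothing.
- separation of variables: any separation here is vacuous (nothing depends on the unknown); direct integration is the honest label.
- the homogeneous substitution — the ratio of the variables does not determine the slope.


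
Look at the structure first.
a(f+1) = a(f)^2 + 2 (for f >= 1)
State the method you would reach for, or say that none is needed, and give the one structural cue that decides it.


Diagnosis: no special technique — once the recursion is nonlinear, characteristic roots, master substitutions, and summation factors are all off the table.


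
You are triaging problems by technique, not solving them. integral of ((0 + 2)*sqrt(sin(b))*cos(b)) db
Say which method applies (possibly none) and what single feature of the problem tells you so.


Method: u-substitution — everything non-trivial happens through the inner expression sin(b), and its derivative accounts for the remaining factor up to a constant, so set u = sin(b).


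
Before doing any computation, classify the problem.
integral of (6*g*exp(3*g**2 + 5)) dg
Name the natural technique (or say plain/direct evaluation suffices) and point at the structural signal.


Verdict: u-substitution — structure check: outer function, inner expression 3*g**2 + 5, inner derivative as a factor — the classic u = 3*g**2 + 5 pattern.


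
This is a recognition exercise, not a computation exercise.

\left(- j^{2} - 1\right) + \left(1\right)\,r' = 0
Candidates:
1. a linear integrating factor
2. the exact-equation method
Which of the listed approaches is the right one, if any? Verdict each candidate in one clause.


Method: no special technique — solved for the derivative, r never appears on the right — this is a direct integration in j, not a differential-equations problem at heart.
- a linear integrating factor: the linear template holds only trivially here (the unknown is absent, so the coefficient is zero) — the method is not the natural label.
- the exact-equation method — with the unknown absent from both coefficients, the cross-partial test holds emptily — nothing for the exact method to work on.


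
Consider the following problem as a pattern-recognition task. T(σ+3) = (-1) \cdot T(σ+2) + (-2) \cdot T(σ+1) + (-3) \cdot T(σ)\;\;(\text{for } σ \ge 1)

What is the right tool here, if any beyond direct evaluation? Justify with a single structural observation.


Method: the characteristic-root method — no index-dependence in the weights and nothing inhomogeneous: classic characteristic-equation setup.


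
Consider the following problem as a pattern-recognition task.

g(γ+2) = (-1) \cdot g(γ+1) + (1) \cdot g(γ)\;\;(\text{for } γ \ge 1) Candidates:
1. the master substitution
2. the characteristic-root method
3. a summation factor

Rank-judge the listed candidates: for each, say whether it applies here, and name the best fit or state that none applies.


Method: the characteristic-root method — the recurrence treats every index alike (constant coefficients, no forcing) — precisely the regime where r^γ trials close it.
- the master substitution — the recursive argument is a shift of the index, not a fixed fraction of it.
- the characteristic-root method: a fit — the right tool for this form.
- a summation factor: a summation factor telescopes one-step recursions; this one carries higher-order memory.


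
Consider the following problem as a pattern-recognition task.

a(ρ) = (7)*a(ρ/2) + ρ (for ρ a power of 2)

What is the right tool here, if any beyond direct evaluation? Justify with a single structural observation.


Technique: the master substitution — the index is divided (ρ/2), not shifted — substitute ρ = 2^m to straighten it into a shift recurrence.


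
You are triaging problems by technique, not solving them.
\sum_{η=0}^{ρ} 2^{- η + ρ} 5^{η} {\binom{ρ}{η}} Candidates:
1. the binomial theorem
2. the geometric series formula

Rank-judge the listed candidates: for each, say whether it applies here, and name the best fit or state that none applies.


Best approach: the binomial theorem — the binomial coefficients weight matched powers of 5 and 2, which is exactly the expansion of a binomial power.
- the binomial theorem: yes, a natural case for it.
- the geometric series formula — dividing successive terms gives an index-dependent quantity, not a constant.


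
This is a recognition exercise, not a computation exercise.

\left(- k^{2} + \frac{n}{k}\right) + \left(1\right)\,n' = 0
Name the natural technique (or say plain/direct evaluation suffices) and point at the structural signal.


Diagnosis: a linear integrating factor — the unknown enters only to the first power against a nonzero forcing term — the integrating-factor template applies directly.


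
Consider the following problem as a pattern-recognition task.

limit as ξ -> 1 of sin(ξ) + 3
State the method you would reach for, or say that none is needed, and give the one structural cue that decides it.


Best approach: no special technique — no denominator vanishes and nothing blows up at 1: direct substitution is the whole computation.


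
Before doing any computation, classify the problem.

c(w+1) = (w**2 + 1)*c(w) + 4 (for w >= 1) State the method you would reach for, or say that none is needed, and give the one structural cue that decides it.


Diagnosis: a summation factor — the coefficient w**2 + 1 drifts with the index, so no fixed root exists; normalizing by the cumulative product telescopes it.


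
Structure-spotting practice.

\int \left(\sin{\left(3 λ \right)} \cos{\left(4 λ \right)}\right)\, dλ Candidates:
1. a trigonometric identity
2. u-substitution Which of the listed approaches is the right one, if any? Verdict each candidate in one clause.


Technique: a trigonometric identity — the identity turns \sin{\left(3 λ \right)} \cos{\left(4 λ \right)} into two lone cosines/sines, each trivially integrable.
- a trigonometric identity — applies; the problem has the shape this method handles.
- u-substitution: no subexpression of the integrand serves as a whole-integral substitution inner — individual terms may offer their own, but none carries its derivative as a factor of the full integrand; a working change of variable would have to be constructed from outside the expression.


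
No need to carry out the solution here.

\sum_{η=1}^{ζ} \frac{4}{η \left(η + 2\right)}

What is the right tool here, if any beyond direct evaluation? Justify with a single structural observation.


Diagnosis: telescoping — poles of \frac{4}{η \left(η + 2\right)} differ by an integer, the telltale of a telescoping partial-fraction sum.


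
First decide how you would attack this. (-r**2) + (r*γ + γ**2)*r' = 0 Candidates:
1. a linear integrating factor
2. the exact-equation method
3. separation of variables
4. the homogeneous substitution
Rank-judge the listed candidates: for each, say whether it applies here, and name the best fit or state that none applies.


Method: the homogeneous substitution — the slope's numerator and denominator have matching total degree, so it depends only on r/γ and the ratio substitution collapses it. A Bernoulli-style rewrite — possibly after exchanging which variable is treated as dependent — would work as well; the homogeneous substitution is the more immediate reading here.
- a linear integrating factor: a nonlinear term in the unknown puts this outside the integrating-factor template.
- the exact-equation method: the cross partial derivatives disagree, so no single potential exists.
- separation of variables — the two dependences are entangled, not a clean product of one-variable pieces.
- the homogeneous substitution: yes — fits the structure here.


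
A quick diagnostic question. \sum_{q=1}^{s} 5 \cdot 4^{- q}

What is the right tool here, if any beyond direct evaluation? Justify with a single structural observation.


Method: the geometric series formula — consecutive terms stand in a fixed index-free ratio — the geometric sum formula closes it.


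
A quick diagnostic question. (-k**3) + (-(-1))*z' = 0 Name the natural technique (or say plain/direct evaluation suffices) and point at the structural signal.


Best approach: no special technique — solved for the derivative, no z appears — this is antidifferentiation in k wearing ODE clothing.


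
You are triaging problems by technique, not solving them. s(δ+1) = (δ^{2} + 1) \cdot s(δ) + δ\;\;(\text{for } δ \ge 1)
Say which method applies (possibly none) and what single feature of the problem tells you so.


Diagnosis: a summation factor — first-order linear but the coefficient δ^{2} + 1 moves with the index — divide by the cumulative product and telescope.


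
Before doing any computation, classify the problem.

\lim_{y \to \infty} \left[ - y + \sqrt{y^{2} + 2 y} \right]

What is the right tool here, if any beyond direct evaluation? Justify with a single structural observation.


Diagnosis: conjugate multiplication — both pieces blow up but their difference is finite; the conjugate trick rationalizes \sqrt{y^{2} + 2 y} - y.


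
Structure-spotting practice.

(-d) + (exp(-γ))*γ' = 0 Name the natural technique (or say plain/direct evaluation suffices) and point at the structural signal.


Verdict: separation of variables — all dependence on the two variables factors apart, the defining separable shape. One could also solve this as an exact equation; with each coefficient in its own variable, separating is the same work with fewer steps.


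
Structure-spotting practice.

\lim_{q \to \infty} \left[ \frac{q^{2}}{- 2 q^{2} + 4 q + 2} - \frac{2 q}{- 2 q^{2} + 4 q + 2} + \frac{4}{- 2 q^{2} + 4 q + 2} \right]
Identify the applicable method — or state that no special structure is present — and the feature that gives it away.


Verdict: dominant-term comparison — divide through by the highest power of q; every lower-order term dies and the dominant terms decide the limit. Differentiating the expression as a single quotient would eventually settle it as well; matching dominant growth settles it immediately.


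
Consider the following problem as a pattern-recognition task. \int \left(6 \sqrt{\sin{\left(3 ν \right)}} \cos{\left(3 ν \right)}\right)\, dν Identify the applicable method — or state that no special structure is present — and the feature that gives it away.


Best approach: u-substitution — collected, the integrand has one factor that is, up to a constant, the derivative of an inner expression the rest depends on — substitute for that inner expression.


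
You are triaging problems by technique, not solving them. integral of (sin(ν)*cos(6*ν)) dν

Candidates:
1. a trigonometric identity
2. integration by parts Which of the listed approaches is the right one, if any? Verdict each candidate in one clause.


Best approach: a trigonometric identity — the product sin(ν)*cos(6*ν) converts to a sum of single-frequency sinusoids via the product-to-sum identity.
- a trigonometric identity — yes — fits the structure here.
- integration by parts — not the fit here: there is no polynomial factor to ladder down — parts can still close the trigonometric product by recursion, though the identity rewrite is the direct route.


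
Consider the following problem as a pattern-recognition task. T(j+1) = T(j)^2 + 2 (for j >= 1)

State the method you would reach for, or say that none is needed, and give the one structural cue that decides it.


Diagnosis: no special technique — the unknown enters the rule nonlinearly, not as a weighted sum — no linear method is even well-posed.


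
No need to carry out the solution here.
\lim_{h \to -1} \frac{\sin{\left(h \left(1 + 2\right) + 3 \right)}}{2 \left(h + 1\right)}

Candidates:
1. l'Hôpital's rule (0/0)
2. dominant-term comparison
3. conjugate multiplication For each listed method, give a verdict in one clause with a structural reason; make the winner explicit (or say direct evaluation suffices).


Technique: l'Hôpital's rule (0/0) — substituting -1 gives 0 over 0; differentiate top and bottom once and re-evaluate. A local series expansion at the point resolves it as well; the rule is the packaged version of that step.
- l'Hôpital's rule (0/0): applies; the problem has the shape this method handles.
- dominant-term comparison — this limit is not decided by comparing leading-term growth at infinity.
- conjugate multiplication — the conjugate move applies to radical differences, which this is not.


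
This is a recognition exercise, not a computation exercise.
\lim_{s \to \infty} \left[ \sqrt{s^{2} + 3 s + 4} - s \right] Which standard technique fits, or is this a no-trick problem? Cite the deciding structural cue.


Technique: conjugate multiplication — turning the difference into a conjugate-rationalized ratio makes the limit readable.


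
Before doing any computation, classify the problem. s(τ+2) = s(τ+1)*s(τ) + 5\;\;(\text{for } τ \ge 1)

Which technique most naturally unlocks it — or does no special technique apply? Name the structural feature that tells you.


Best approach: no special technique — once the recursion is nonlinear, characteristic roots, master substitutions, and summation factors are all off the table.


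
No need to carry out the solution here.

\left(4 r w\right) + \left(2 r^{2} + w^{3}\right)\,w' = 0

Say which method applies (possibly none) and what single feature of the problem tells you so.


Technique: the exact-equation method — checking ∂/∂w of 4 r w against ∂/∂r of 2 r^{2} + w^{3}: they match — the equation is exact as it stands.


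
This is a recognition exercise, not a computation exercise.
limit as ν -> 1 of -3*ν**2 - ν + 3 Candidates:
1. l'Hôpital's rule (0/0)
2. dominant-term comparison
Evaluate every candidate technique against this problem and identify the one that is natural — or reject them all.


Technique: no special technique — the function is continuous at 1; evaluation is itself the limit, no machinery required.
- l'Hôpital's rule (0/0): evaluation at the point is determinate, so the rule has nothing to repair.
- dominant-term comparison — leading-power comparison does not apply to this form.


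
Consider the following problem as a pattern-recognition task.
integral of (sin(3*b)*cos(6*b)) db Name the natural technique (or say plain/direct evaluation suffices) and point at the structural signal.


Method: a trigonometric identity — split sin(3*b)*cos(6*b) with the angle-addition identities: the resulting sum integrates term by term.


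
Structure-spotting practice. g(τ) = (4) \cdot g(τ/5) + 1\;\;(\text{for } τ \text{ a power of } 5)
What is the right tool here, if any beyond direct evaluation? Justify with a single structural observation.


Diagnosis: the master substitution — the argument contracts 5-fold per step: reindex τ exponentially and solve the linear recurrence in the new index.


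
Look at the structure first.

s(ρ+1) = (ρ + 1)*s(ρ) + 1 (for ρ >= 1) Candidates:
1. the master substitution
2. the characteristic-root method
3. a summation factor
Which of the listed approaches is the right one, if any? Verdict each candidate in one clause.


Technique: a summation factor — normalize by the running product of ρ + 1: the left side becomes a difference, and differences sum.
- the master substitution: the recursion shifts the index rather than dividing it.
- the characteristic-root method — the coefficients change with the index, which the root method cannot absorb.
- a summation factor — yes — fits the structure here.


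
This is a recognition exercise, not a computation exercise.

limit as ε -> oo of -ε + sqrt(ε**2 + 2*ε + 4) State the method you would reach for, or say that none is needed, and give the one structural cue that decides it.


Technique: conjugate multiplication — the difference sqrt(ε**2 + 2*ε + 4) - ε is an ∞ − ∞ stalemate; its conjugate partner breaks the tie.


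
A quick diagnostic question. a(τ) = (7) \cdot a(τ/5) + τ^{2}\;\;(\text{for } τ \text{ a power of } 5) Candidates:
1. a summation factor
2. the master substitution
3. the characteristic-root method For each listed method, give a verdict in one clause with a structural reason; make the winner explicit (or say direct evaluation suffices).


Best approach: the master substitution — the argument contracts 5-fold per step: reindex τ exponentially and solve the linear recurrence in the new index.
- a summation factor: the recursion divides its index rather than shifting it — there is no previous-term chain for a summation factor to telescope.
- the master substitution: applies; the problem has the shape this method handles.
- the characteristic-root method: the recursion divides its index rather than shifting it — outside the constant-shift family the root method covers.


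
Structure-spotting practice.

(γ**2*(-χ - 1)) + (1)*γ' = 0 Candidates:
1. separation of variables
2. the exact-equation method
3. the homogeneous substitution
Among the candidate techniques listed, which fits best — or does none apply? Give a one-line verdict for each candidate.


Verdict: separation of variables — one side of the product carries the independent variable, the other the unknown — the textbook separation shape.
- separation of variables — a fit — the right tool for this form.
- the exact-equation method: the mixed-partials test fails on this split — it is not an exact differential as presented.
- the homogeneous substitution: rescaling both variables together changes the slope, so no ratio substitution collapses it.


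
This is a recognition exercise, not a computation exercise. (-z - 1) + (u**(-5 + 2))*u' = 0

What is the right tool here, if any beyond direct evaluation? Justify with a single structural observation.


Best approach: separation of variables — all dependence on the two variables factors apart, the defining separable shape. One could also solve this as an exact equation; with each coefficient in its own variable, separating is the same work with fewer steps.


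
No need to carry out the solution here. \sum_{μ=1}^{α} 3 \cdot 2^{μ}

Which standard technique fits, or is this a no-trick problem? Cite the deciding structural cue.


Method: the geometric series formula — each term is 2 times the previous one, so the geometric-series formula applies directly.


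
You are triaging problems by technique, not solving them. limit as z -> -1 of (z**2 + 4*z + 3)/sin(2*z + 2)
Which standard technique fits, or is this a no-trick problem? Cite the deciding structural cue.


Diagnosis: l'Hôpital's rule (0/0) — both numerator and denominator vanish at -1: the genuine 0/0 indeterminate that l'Hôpital exists for. One could equally expand both pieces locally and compare leading terms; the rule does that in one stroke.


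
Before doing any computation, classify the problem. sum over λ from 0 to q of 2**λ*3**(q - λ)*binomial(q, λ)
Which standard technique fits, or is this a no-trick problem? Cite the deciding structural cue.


Diagnosis: the binomial theorem — binomial coefficients against complementary powers of 2 and 3: recognize the binomial expansion and resum.


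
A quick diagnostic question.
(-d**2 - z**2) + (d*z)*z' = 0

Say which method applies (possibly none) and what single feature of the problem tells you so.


Technique: the homogeneous substitution — the slope's numerator and denominator share total degree; set v = z/d and the equation drops to separable form. Rearranged, this also fits the Bernoulli template directly; the homogeneous substitution reads the structure without the rearrangement.


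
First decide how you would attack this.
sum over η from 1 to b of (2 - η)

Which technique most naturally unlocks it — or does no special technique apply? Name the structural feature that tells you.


Verdict: no special technique — the sum is polynomial through and through; closed forms for each power of η finish it directly.


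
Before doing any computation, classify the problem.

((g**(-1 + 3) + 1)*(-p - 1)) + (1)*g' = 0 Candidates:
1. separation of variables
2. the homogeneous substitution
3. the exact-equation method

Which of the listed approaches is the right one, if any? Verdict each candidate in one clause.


Technique: separation of variables — separating collects all g-dependence with the derivative and leaves all p-dependence opposite: variables separate.
- separation of variables — applicable, and directly so.
- the homogeneous substitution — rescaling both variables together changes the slope, so no ratio substitution collapses it.
- the exact-equation method: the mixed partial derivatives differ, so the left side is not a total differential.


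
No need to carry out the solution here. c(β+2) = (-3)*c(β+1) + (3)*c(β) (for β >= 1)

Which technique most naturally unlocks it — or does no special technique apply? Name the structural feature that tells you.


Technique: the characteristic-root method — linear, homogeneous, constant coefficients: solutions of the form r^β exist — find the roots of the characteristic polynomial.


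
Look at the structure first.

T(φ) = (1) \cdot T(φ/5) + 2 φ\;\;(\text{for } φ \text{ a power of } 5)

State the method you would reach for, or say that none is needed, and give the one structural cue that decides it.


Best approach: the master substitution — the argument shrinks by the factor 5, so measure the index on a logarithmic scale and the recursion becomes a shift.


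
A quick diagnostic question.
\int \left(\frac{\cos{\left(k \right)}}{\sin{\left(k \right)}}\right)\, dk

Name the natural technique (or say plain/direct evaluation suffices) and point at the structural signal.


Verdict: u-substitution — everything non-trivial happens through the inner expression \sin{\left(k \right)}, and its derivative accounts for the remaining factor up to a constant, so set u = \sin{\left(k \right)}.


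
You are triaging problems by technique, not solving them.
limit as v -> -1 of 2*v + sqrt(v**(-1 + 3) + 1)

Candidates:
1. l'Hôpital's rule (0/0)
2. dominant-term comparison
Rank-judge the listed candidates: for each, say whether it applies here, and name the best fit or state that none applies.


Method: no special technique — no zero denominators, no indeterminate clash at -1 — substitute and read off the value.
- l'Hôpital's rule (0/0): substituting the point produces a determinate value, not a 0 over 0 clash.
- dominant-term comparison — no dominant-degree comparison decides it.


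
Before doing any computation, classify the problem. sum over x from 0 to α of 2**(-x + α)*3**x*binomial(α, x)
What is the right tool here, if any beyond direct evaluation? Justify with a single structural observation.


Best approach: the binomial theorem — terms weighting binomial(α, x) against matched powers of 3 and 2 reassemble into (3 + 2)^α by the binomial theorem.


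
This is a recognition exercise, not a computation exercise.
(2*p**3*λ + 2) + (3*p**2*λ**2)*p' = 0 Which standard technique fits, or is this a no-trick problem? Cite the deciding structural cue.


Technique: the exact-equation method — the compatibility test passes: the p-derivative of 2*p**3*λ + 2 matches the λ-derivative of 3*p**2*λ**2, so integrate a potential.


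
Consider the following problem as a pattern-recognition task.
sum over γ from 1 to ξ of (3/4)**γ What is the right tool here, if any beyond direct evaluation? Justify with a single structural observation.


Diagnosis: the geometric series formula — the ratio of consecutive terms is the constant 3/4, independent of the index — a geometric sum.


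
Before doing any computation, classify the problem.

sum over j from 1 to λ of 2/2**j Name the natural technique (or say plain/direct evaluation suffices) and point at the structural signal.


Best approach: the geometric series formula — consecutive terms stand in a fixed index-free ratio — the geometric sum formula closes it.


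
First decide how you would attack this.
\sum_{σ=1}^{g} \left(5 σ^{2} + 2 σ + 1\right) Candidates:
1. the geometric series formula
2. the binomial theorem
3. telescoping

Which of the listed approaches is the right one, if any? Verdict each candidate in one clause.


Method: no special technique — this is bookkeeping, not technique: standard formulas for sums of constant-multiple powers of σ apply termwise.
- the geometric series formula — the term-to-term ratio drifts with the index — the one thing the geometric formula cannot absorb.
- the binomial theorem: the terms do not reassemble into a binomial power.
- telescoping: computed from the summand as displayed, the partial sums build up without the pairwise collapse telescoping exploits.


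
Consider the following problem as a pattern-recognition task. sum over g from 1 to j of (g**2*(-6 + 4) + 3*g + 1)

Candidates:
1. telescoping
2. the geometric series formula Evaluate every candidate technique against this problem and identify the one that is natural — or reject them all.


Diagnosis: no special technique — every summand is a constant multiple of a power of g — apply the standard power-sum identities one degree at a time.
- telescoping — as presented, consecutive terms share no shifted copy to cancel against — no rewrite is on display to change that.
- the geometric series formula — consecutive terms are not related by a fixed multiplier.


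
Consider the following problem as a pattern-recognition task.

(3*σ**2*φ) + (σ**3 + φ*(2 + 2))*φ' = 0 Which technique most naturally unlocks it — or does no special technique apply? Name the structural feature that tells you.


Technique: the exact-equation method — because the two cross partials coincide, the form is conservative as written — recover its potential in (σ, φ).


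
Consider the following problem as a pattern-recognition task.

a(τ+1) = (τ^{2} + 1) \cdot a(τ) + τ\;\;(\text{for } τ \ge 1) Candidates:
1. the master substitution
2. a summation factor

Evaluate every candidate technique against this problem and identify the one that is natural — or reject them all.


Diagnosis: a summation factor — with the index-dependent coefficient τ^{2} + 1, dividing by the cumulative product turns the left side into a pure difference.
- the master substitution: with no divided-index recursive call, reindexing by powers of a base buys nothing.
- a summation factor: a fit — the right tool for this form.


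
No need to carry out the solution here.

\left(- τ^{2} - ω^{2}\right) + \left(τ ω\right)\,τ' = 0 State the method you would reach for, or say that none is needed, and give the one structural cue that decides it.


Diagnosis: the homogeneous substitution — the slope's numerator and denominator share total degree; set v = τ/ω and the equation drops to separable form. Rearranged, this also fits the Bernoulli template directly; the homogeneous substitution reads the structure without the rearrangement.


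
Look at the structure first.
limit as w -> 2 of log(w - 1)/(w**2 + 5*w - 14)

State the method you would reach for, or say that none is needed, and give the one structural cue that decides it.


Technique: l'Hôpital's rule (0/0) — numerator and denominator both vanish at 2 — a genuine 0/0 form, which is exactly when l'Hôpital applies. Expanding numerator and denominator to first order gives the same value — the rule automates exactly that.


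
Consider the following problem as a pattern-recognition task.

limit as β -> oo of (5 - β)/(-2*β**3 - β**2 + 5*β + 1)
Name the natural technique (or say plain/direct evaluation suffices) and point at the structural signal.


Verdict: dominant-term comparison — divide by the highest power of β present: lower-order terms vanish and the dominant ratio remains. Viewed as a single quotient this is an ∞/∞ form — an at-infinity application of l'Hôpital's rule would also resolve it; comparing leading growth reads the answer without differentiating.


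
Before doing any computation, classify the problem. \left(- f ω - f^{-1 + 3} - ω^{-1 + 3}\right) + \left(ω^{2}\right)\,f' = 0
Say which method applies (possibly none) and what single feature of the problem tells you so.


Diagnosis: the homogeneous substitution — scaling ω and f together leaves the slope fixed — it depends only on f/ω, so substitute the ratio.


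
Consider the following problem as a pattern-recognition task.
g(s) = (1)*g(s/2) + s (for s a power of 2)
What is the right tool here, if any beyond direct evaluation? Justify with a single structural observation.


Diagnosis: the master substitution — the call at s/2 makes this multiplicative recursion; the master-style substitution converts it to additive.


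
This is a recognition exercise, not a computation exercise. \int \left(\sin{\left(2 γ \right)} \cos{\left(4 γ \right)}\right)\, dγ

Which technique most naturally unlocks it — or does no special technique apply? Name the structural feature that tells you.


Best approach: a trigonometric identity — \sin{\left(2 γ \right)} \cos{\left(4 γ \right)} is a beat pattern — rewrite the product as a sum of single-frequency waves before integrating.


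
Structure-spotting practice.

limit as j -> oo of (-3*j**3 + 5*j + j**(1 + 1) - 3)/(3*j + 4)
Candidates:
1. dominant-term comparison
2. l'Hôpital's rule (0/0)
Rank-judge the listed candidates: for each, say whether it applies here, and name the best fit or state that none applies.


Method: dominant-term comparison — at large j only the top-degree terms survive; compare the leading terms and the limit falls out.
- dominant-term comparison: a fit — the right tool for this form.
- l'Hôpital's rule (0/0): as a single quotient the expression runs to ∞/∞ at the limit point — an at-infinity form of the rule would apply, though the leading-growth comparison is the direct reading.


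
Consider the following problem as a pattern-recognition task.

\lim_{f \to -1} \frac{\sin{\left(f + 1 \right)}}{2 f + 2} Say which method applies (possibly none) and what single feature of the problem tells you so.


Verdict: l'Hôpital's rule (0/0) — substituting -1 gives 0 over 0; differentiate top and bottom once and re-evaluate. Known elementary limits would finish this too — the rule just bypasses the case analysis.


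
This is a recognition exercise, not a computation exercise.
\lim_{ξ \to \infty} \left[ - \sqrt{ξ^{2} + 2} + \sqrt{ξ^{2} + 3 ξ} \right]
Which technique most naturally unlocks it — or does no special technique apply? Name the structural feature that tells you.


Technique: conjugate multiplication — both pieces blow up but their difference is finite; the conjugate trick rationalizes \sqrt{ξ^{2} + 3 ξ} - \sqrt{ξ^{2} + 2}.


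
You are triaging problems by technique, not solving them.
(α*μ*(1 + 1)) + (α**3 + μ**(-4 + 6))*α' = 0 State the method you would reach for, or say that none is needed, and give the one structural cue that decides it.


Technique: the exact-equation method — equality of cross partials is the green light — assemble the potential function term by term.


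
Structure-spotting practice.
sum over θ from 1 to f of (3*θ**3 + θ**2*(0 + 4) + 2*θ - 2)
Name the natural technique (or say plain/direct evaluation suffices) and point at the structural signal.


Verdict: no special technique — no ratio, no shift structure, no binomial pattern: sum the constant-multiple powers of θ with known formulas.


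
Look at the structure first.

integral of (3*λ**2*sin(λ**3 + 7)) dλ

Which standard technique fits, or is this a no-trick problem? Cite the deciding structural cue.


Verdict: u-substitution — structure check: outer function, inner expression λ**3 + 7, inner derivative as a factor — the classic u = λ**3 + 7 pattern.
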